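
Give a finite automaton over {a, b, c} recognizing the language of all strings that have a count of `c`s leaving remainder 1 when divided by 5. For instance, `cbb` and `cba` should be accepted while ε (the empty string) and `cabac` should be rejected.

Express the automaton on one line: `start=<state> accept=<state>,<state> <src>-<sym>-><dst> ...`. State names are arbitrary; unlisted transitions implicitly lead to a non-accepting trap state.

The only thing that matters is how many `c`s have appeared, reduced mod 5. Use one state per residue: q0 for 0, …, q4 for 4. Reading `c` moves to the next residue; anything else stays put. q1 is accepting.
5 states suffice.
        a   b   c  
>  q0   q0  q0  q1 
 * q1   q1  q1  q2 
   q2   q2  q2  q3 
   q3   q3  q3  q4 
   q4   q4  q4  q0 
(> = start, * = accepting)

start=q0 accept=q1 q0-a->q0 q0-b->q0 q0-c->q1 q1-a->q1 q1-b->q1 q1-c->q2 q2-a->q2 q2-b->q2 q2-c->q3 q3-a->q3 q3-b->q3 q3-c->q4 q4-a->q4 q4-b->q4 q4-c->q0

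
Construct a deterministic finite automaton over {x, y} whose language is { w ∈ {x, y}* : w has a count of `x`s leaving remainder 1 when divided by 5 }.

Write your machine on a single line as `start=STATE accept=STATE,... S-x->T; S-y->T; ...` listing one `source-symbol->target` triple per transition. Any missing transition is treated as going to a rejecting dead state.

start=s0; accept=s1; s0-x->s1; s0-y->s0; s1-x->s2; s1-y->s1; s2-x->s3; s2-y->s2; s3-x->s4; s3-y->s3; s4-x->s0; s4-y->s4

Keep the running count of `x`s modulo 5: each `x` advances along the cycle s0 → s1 → s2 → s3 → s4 → s0 while other symbols loop. Accept at s1.
A 5-state machine:
        x   y  
>  s0   s1  s0 
 * s1   s2  s1 
   s2   s3  s2 
   s3   s4  s3 
   s4   s0  s4 
(> = start, * = accepting)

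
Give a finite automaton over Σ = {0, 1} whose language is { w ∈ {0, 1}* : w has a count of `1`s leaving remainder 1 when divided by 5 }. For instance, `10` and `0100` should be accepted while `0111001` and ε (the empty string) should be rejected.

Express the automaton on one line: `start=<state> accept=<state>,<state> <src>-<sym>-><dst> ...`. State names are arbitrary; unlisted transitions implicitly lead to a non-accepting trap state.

The only thing that matters is how many `1`s have appeared, reduced mod 5. Use one state per residue: A for 0, …, E for 4. Reading `1` moves to the next residue; anything else stays put. B is accepting.
       0  1 
>  A   A  B 
 * B   B  C 
   C   C  D 
   D   D  E 
   E   E  A 
(> = start, * = accepting)

start=A accept=B A-0->A A-1->B B-0->B B-1->C C-0->C C-1->D D-0->D D-1->E E-0->E E-1->A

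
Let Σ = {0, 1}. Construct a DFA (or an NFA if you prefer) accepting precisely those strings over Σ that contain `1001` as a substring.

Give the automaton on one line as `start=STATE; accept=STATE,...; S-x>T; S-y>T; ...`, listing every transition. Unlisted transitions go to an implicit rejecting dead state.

start=A; accept=E; A-0>A; A-1>B; B-0>C; B-1>B; C-0>D; C-1>B; D-0>A; D-1>E; E-0>E; E-1>E

Track how much of `1001` has been matched so far: state A is no progress, E is the absorbing accept state reached once `1001` has occurred. Intermediate states record partial matches; on a mismatch, fall back to the longest reusable overlap.
5 states suffice.
       0  1 
>  A   A  B 
   B   C  B 
   C   D  B 
   D   A  E 
 * E   E  E 
(> = start, * = accepting)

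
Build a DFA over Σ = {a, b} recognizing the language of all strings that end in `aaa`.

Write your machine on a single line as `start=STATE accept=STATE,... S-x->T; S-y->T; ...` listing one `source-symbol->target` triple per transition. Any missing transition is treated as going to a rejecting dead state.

Let each state record the length of the longest suffix of the input read so far that is also a prefix of `aaa`. q1 means the last symbol is `a`; q2 means the last 2 symbols are `aa`; q3 means the last 3 symbols are `aaa`. Accept only at q3, where the string currently ends in `aaa`.
4 states suffice.
        a   b  
>  q0   q1  q0 
   q1   q2  q0 
   q2   q3  q0 
 * q3   q3  q0 
(> = start, * = accepting)

start=q0; accept=q3; q0-a->q1; q0-b->q0; q1-a->q2; q1-b->q0; q2-a->q3; q2-b->q0; q3-a->q3; q3-b->q0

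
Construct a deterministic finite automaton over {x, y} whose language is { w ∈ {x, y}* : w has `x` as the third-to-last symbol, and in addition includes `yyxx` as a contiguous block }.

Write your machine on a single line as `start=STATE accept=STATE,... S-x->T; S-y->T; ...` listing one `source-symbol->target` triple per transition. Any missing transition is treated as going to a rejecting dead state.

Run two small machines in parallel and take their product. The first has 15 states tracking the last 3 symbols read; the second has 5 states tracking whether and how much of `yyxx` has been seen. A product state is a pair (one from each), accepting exactly when both do. Minimizing collapses redundant product states.
12 states suffice.
          x    y  
>  S0     S0   S1 
   S1     S0   S2 
   S2     S3   S2 
   S3     S4   S1 
   S4     S5   S6 
 * S5     S5   S6 
 * S6     S7   S8 
 * S7     S4   S9 
 * S8    S10  S11 
   S9     S7   S8 
   S10    S4   S9 
   S11   S10  S11 
(> = start, * = accepting)

start=S0; accept=S5,S6,S7,S8; S0-x->S0; S0-y->S1; S1-x->S0; S1-y->S2; S2-x->S3; S2-y->S2; S3-x->S4; S3-y->S1; S4-x->S5; S4-y->S6; S5-x->S5; S5-y->S6; S6-x->S7; S6-y->S8; S7-x->S4; S7-y->S9; S8-x->S10; S8-y->S11; S9-x->S7; S9-y->S8; S10-x->S4; S10-y->S9; S11-x->S10; S11-y->S11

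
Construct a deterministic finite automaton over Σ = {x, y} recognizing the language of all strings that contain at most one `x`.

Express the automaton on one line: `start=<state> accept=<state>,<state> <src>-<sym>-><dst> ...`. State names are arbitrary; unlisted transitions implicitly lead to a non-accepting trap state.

start=s0 accept=s0,s1 s0-x->s1 s0-y->s0 s1-x->s2 s1-y->s1 s2-x->s2 s2-y->s2

Count `x`s, saturating at 2: state s0 means no `x` yet, s1 means one `x` seen, s2 means more than one. Each `x` increments (capped at s2); other symbols loop. Accept from {s0, s1}.
With 3 states:
        x   y  
>* s0   s1  s0 
 * s1   s2  s1 
   s2   s2  s2 
(> = start, * = accepting)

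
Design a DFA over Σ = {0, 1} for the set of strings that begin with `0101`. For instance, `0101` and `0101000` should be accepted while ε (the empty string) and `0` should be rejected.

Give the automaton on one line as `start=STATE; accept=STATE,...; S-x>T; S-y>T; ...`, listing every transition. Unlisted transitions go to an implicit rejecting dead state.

Walk along `0101` while the input agrees: from s0 take `0` to s1, and so on. Any deviation drops to the rejecting sink s5. Once s4 is reached the prefix is confirmed and every continuation is accepted.
With 6 states:
        0   1  
>  s0   s1  s5 
   s1   s5  s2 
   s2   s3  s5 
   s3   s5  s4 
 * s4   s4  s4 
   s5   s5  s5 
(> = start, * = accepting)

start=s0; accept=s4; s0-0>s1; s0-1>s5; s1-0>s5; s1-1>s2; s2-0>s3; s2-1>s5; s3-0>s5; s3-1>s4; s4-0>s4; s4-1>s4; s5-0>s5; s5-1>s5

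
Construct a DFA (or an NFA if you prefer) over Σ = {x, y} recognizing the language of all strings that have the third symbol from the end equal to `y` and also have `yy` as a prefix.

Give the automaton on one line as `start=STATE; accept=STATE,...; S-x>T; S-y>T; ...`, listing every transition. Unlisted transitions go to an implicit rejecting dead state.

Run two small machines in parallel and take their product. One (15 states) tracks the last 3 symbols read; the other (4 states) tracks whether the input so far still matches the prefix `yy`. Each combined state is a pair, one component from each; accept when both components accept. Minimizing collapses redundant product states.
          x    y  
>  q0     q1   q2 
   q1     q1   q1 
   q2     q1   q3 
   q3     q4   q5 
 * q4     q6   q7 
 * q5     q4   q5 
 * q6     q8   q9 
 * q7    q10   q3 
   q8     q8   q9 
   q9    q10   q3 
   q10    q6   q7 
(> = start, * = accepting)

start=q0; accept=q4,q5,q6,q7; q0-x>q1; q0-y>q2; q1-x>q1; q1-y>q1; q2-x>q1; q2-y>q3; q3-x>q4; q3-y>q5; q4-x>q6; q4-y>q7; q5-x>q4; q5-y>q5; q6-x>q8; q6-y>q9; q7-x>q10; q7-y>q3; q8-x>q8; q8-y>q9; q9-x>q10; q9-y>q3; q10-x>q6; q10-y>q7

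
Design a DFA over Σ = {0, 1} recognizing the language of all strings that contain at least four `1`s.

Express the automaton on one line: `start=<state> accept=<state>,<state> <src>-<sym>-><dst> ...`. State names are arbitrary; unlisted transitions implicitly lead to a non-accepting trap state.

start=A accept=E,F A-0->A A-1->B B-0->B B-1->C C-0->C C-1->D D-0->D D-1->E E-0->E E-1->F F-0->F F-1->F

Only the number of `1`s matters, and only up to 5. Make a chain A → B → C → D → E → F advanced by each `1` (with F absorbing); every other symbol self-loops. The accepting set is {E, F}.
With 6 states:
       0  1 
>  A   A  B 
   B   B  C 
   C   C  D 
   D   D  E 
 * E   E  F 
 * F   F  F 
(> = start, * = accepting)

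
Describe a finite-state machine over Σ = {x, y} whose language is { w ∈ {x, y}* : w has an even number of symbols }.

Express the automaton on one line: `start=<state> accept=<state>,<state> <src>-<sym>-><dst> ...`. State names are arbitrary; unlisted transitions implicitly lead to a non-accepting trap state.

Only the length mod 2 matters, so use a 2-cycle: from any state, every input symbol moves to the next state, wrapping S1 back to S0. Mark S0 accepting.
2 states suffice.
        x   y  
>* S0   S1  S1 
   S1   S0  S0 
(> = start, * = accepting)

start=S0 accept=S0 S0-x->S1 S0-y->S1 S1-x->S0 S1-y->S0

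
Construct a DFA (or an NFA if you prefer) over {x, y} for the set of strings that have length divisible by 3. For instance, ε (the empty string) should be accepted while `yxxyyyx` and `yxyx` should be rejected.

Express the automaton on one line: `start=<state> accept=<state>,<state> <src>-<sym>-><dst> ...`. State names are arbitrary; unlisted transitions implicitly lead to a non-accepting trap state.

Only the length mod 3 matters, so use a 3-cycle: from any state, every input symbol moves to the next state, wrapping s2 back to s0. Mark s0 accepting.
3 states suffice.
        x   y  
>* s0   s1  s1 
   s1   s2  s2 
   s2   s0  s0 
(> = start, * = accepting)

start=s0 accept=s0 s0-x->s1 s0-y->s1 s1-x->s2 s1-y->s2 s2-x->s0 s2-y->s0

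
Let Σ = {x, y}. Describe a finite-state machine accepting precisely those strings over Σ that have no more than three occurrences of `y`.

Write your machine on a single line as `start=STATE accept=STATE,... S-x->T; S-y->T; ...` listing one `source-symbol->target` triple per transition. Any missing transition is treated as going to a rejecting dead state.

start=A; accept=A,B,C,D; A-x->A; A-y->B; B-x->B; B-y->C; C-x->C; C-y->D; D-x->D; D-y->E; E-x->E; E-y->E

Only the number of `y`s matters, and only up to 4. Make a chain A → B → C → D → E advanced by each `y` (with E absorbing); every other symbol self-loops. The accepting set is {A, B, C, D}.
5 states suffice.
       x  y 
>* A   A  B 
 * B   B  C 
 * C   C  D 
 * D   D  E 
   E   E  E 
(> = start, * = accepting)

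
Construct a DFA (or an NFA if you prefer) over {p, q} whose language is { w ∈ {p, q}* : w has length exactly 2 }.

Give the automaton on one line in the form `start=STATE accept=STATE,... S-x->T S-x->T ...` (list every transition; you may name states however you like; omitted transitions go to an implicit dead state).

We only need to distinguish lengths 0, 1, …, 2, and '>2'. Chain A → B → C → D on every symbol, with D looping. Accepting states: {C}.
       p  q 
>  A   B  B 
   B   C  C 
 * C   D  D 
   D   D  D 
(> = start, * = accepting)

start=A accept=C A-p->B A-q->B B-p->C B-q->C C-p->D C-q->D D-p->D D-q->D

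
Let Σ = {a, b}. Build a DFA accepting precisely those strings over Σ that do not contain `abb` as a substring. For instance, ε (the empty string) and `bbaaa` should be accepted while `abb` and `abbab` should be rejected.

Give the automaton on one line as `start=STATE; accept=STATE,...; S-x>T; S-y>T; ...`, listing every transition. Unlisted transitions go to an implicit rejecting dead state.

Track partial matches of the forbidden pattern `abb`. State S3 is a dead state reached once `abb` has occurred; every other state accepts. S0 means no part of `abb` is currently matched.
        a   b  
>* S0   S1  S0 
 * S1   S1  S2 
 * S2   S1  S3 
   S3   S3  S3 
(> = start, * = accepting)

start=S0; accept=S0,S1,S2; S0-a>S1; S0-b>S0; S1-a>S1; S1-b>S2; S2-a>S1; S2-b>S3; S3-a>S3; S3-b>S3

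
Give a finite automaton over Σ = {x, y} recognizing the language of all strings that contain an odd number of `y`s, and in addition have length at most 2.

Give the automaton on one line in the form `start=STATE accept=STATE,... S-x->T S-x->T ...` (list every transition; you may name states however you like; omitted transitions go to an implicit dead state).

start=A accept=C,E A-x->B A-y->C B-x->D B-y->E C-x->E C-y->D D-x->D D-y->D E-x->D E-y->D

Build one automaton per condition and run them in lockstep. The first has 2 states tracking the count of `y`s modulo 2; the second has 4 states tracking the input length, saturating at 3. A product state is a pair (one from each), accepting exactly when both do. Equivalent product states are then merged.
       x  y 
>  A   B  C 
   B   D  E 
 * C   E  D 
   D   D  D 
 * E   D  D 
(> = start, * = accepting)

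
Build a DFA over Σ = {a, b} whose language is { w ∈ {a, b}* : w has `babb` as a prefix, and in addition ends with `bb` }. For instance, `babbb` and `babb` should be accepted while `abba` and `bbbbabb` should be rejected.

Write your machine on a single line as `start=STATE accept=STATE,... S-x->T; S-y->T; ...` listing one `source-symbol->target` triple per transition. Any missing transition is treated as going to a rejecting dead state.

Handle the two conditions separately and then intersect. The first has 6 states tracking whether the input so far still matches the prefix `babb`; the second has 3 states tracking how much of the suffix `bb` has currently been matched. A product state is a pair (one from each), accepting exactly when both do.
        a   b  
>  S0   S1  S2 
   S1   S1  S3 
   S2   S4  S5 
   S3   S1  S5 
   S4   S1  S6 
   S5   S1  S5 
   S6   S1  S7 
 * S7   S8  S7 
   S8   S8  S9 
   S9   S8  S7 
(> = start, * = accepting)

start=S0; accept=S7; S0-a->S1; S0-b->S2; S1-a->S1; S1-b->S3; S2-a->S4; S2-b->S5; S3-a->S1; S3-b->S5; S4-a->S1; S4-b->S6; S5-a->S1; S5-b->S5; S6-a->S1; S6-b->S7; S7-a->S8; S7-b->S7; S8-a->S8; S8-b->S9; S9-a->S8; S9-b->S7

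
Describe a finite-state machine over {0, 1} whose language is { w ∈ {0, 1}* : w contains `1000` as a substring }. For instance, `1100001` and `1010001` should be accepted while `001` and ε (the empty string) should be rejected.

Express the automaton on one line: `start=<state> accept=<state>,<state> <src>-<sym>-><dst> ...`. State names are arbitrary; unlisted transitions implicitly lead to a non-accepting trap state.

States S0..S3 record the length of the longest prefix of `1000` that matches the current input suffix. Reaching S4 means `1000` has been seen, and we stay there forever. Accept from S4.
A 5-state machine:
        0   1  
>  S0   S0  S1 
   S1   S2  S1 
   S2   S3  S1 
   S3   S4  S1 
 * S4   S4  S4 
(> = start, * = accepting)

start=S0 accept=S4 S0-0->S0 S0-1->S1 S1-0->S2 S1-1->S1 S2-0->S3 S2-1->S1 S3-0->S4 S3-1->S1 S4-0->S4 S4-1->S4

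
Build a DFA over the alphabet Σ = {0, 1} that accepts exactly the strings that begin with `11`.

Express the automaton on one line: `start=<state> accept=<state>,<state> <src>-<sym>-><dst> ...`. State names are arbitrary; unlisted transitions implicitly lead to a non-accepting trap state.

Walk along `11` while the input agrees: from q0 take `1` to q1, and so on. Any deviation drops to the rejecting sink q3. Once q2 is reached the prefix is confirmed and every continuation is accepted.
4 states suffice.
        0   1  
>  q0   q3  q1 
   q1   q3  q2 
 * q2   q2  q2 
   q3   q3  q3 
(> = start, * = accepting)

start=q0 accept=q2 q0-0->q3 q0-1->q1 q1-0->q3 q1-1->q2 q2-0->q2 q2-1->q2 q3-0->q3 q3-1->q3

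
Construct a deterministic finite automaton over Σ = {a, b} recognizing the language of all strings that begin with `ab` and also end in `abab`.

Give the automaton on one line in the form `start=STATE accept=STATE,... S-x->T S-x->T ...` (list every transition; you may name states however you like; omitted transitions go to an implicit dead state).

Run two small machines in parallel and take their product. One (4 states) tracks whether the input so far still matches the prefix `ab`; the other (5 states) tracks how much of the suffix `abab` has currently been matched. Each combined state is a pair, one component from each; accept when both components accept. Equivalent product states are then merged.
An 8-state machine:
        a   b  
>  q0   q1  q2 
   q1   q2  q3 
   q2   q2  q2 
   q3   q4  q5 
   q4   q6  q7 
   q5   q6  q5 
   q6   q6  q3 
 * q7   q4  q5 
(> = start, * = accepting)

start=q0 accept=q7 q0-a->q1 q0-b->q2 q1-a->q2 q1-b->q3 q2-a->q2 q2-b->q2 q3-a->q4 q3-b->q5 q4-a->q6 q4-b->q7 q5-a->q6 q5-b->q5 q6-a->q6 q6-b->q3 q7-a->q4 q7-b->q5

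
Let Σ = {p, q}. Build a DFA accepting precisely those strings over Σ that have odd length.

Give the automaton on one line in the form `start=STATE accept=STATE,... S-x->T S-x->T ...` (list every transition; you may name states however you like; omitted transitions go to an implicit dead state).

Count input length modulo 2: every symbol advances one step around the cycle S0 → S1 → S0. Accept at S1.
With 2 states:
        p   q  
>  S0   S1  S1 
 * S1   S0  S0 
(> = start, * = accepting)

start=S0 accept=S1 S0-p->S1 S0-q->S1 S1-p->S0 S1-q->S0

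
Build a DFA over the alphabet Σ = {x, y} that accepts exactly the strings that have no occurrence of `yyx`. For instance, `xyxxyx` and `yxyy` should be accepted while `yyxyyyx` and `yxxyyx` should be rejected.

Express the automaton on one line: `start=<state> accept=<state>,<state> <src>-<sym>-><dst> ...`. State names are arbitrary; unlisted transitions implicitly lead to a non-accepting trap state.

Track partial matches of the forbidden pattern `yyx`. State q3 is a dead state reached once `yyx` has occurred; every other state accepts. q0 means no part of `yyx` is currently matched.
        x   y  
>* q0   q0  q1 
 * q1   q0  q2 
 * q2   q3  q2 
   q3   q3  q3 
(> = start, * = accepting)

start=q0 accept=q0,q1,q2 q0-x->q0 q0-y->q1 q1-x->q0 q1-y->q2 q2-x->q3 q2-y->q2 q3-x->q3 q3-y->q3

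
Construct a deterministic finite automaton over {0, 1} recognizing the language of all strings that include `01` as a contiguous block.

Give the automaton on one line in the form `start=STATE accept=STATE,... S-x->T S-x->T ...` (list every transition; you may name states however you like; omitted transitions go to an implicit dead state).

start=q0 accept=q2 q0-0->q1 q0-1->q0 q1-0->q1 q1-1->q2 q2-0->q2 q2-1->q2

States q0..q1 record the length of the longest prefix of `01` that matches the current input suffix. Reaching q2 means `01` has been seen, and we stay there forever. Accept from q2.
A 3-state machine:
        0   1  
>  q0   q1  q0 
   q1   q1  q2 
 * q2   q2  q2 
(> = start, * = accepting)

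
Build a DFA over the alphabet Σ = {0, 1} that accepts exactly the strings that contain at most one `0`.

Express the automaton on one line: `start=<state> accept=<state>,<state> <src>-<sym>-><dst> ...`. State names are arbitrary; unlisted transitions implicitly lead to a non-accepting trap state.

start=q0 accept=q0,q1 q0-0->q1 q0-1->q0 q1-0->q2 q1-1->q1 q2-0->q2 q2-1->q2

Count `0`s, saturating at 2: state q0 means no `0` yet, q1 means one `0` seen, q2 means more than one. Each `0` increments (capped at q2); other symbols loop. Accept from {q0, q1}.
A 3-state machine:
        0   1  
>* q0   q1  q0 
 * q1   q2  q1 
   q2   q2  q2 
(> = start, * = accepting)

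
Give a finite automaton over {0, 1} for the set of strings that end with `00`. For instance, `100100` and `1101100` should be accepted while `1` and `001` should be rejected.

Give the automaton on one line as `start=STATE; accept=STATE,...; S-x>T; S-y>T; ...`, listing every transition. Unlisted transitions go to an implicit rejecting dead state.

start=q0; accept=q2; q0-0>q1; q0-1>q0; q1-0>q2; q1-1>q0; q2-0>q2; q2-1>q0

Remember how much of `00` the current input suffix matches. State q0 means no match yet; q1 means the last symbol is `0`; q2 means the last 2 symbols are `00`. Only q2 accepts. On a mismatch, fall back to the longest proper suffix that is still a prefix of `00`.
3 states suffice.
        0   1  
>  q0   q1  q0 
   q1   q2  q0 
 * q2   q2  q0 
(> = start, * = accepting)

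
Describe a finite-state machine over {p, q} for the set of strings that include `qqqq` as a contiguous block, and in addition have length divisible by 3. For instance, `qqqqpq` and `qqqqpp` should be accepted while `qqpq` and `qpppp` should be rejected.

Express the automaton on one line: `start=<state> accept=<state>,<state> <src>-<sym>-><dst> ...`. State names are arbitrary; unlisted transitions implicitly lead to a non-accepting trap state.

Run two small machines in parallel and take their product. One (5 states) tracks whether and how much of `qqqq` has been seen; the other (3 states) tracks the input length modulo 3. Each combined state is a pair, one component from each; accept when both components accept.
With 15 states:
       p  q 
>  A   B  C 
   B   D  E 
   C   D  F 
   D   A  G 
   E   A  H 
   F   A  I 
   G   B  J 
   H   B  K 
   I   B  L 
   J   D  M 
   K   D  N 
   L   N  N 
   M   A  O 
   N   O  O 
 * O   L  L 
(> = start, * = accepting)

start=A accept=O A-p->B A-q->C B-p->D B-q->E C-p->D C-q->F D-p->A D-q->G E-p->A E-q->H F-p->A F-q->I G-p->B G-q->J H-p->B H-q->K I-p->B I-q->L J-p->D J-q->M K-p->D K-q->N L-p->N L-q->N M-p->A M-q->O N-p->O N-q->O O-p->L O-q->L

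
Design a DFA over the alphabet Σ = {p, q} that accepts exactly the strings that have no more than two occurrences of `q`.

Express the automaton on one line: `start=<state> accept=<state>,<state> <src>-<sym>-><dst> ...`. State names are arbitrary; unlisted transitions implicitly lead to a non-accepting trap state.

start=s0 accept=s0,s1,s2 s0-p->s0 s0-q->s1 s1-p->s1 s1-q->s2 s2-p->s2 s2-q->s3 s3-p->s3 s3-q->s3

Count `q`s, saturating at 3: states s0 through s2 mean 0 through 2 `q`s seen; s3 means more than 2. Each `q` increments (capped at s3); other symbols loop. Accept from {s0, s1, s2}.
        p   q  
>* s0   s0  s1 
 * s1   s1  s2 
 * s2   s2  s3 
   s3   s3  s3 
(> = start, * = accepting)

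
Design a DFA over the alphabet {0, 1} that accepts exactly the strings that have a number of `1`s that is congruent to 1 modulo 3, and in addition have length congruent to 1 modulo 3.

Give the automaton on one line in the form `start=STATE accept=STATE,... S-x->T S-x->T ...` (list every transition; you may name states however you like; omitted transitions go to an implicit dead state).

Build one automaton per condition and run them in lockstep. One (3 states) tracks the count of `1`s modulo 3; the other (3 states) tracks the input length modulo 3. Each combined state is a pair, one component from each; accept when both components accept.
A 9-state machine:
       0  1 
>  A   B  C 
   B   D  E 
 * C   E  F 
   D   A  G 
   E   G  H 
   F   H  A 
   G   C  I 
   H   I  B 
   I   F  D 
(> = start, * = accepting)

start=A accept=C A-0->B A-1->C B-0->D B-1->E C-0->E C-1->F D-0->A D-1->G E-0->G E-1->H F-0->H F-1->A G-0->C G-1->I H-0->I H-1->B I-0->F I-1->D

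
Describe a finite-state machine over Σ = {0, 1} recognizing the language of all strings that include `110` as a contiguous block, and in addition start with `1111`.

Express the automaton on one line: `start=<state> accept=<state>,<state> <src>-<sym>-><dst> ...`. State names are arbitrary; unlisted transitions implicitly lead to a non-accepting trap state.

start=s0 accept=s6 s0-0->s1 s0-1->s2 s1-0->s1 s1-1->s1 s2-0->s1 s2-1->s3 s3-0->s1 s3-1->s4 s4-0->s1 s4-1->s5 s5-0->s6 s5-1->s5 s6-0->s6 s6-1->s6

Run two small machines in parallel and take their product. One (4 states) tracks whether and how much of `110` has been seen; the other (6 states) tracks whether the input so far still matches the prefix `1111`. Each combined state is a pair, one component from each; accept when both components accept. After merging equivalent states the machine shrinks.
With 7 states:
        0   1  
>  s0   s1  s2 
   s1   s1  s1 
   s2   s1  s3 
   s3   s1  s4 
   s4   s1  s5 
   s5   s6  s5 
 * s6   s6  s6 
(> = start, * = accepting)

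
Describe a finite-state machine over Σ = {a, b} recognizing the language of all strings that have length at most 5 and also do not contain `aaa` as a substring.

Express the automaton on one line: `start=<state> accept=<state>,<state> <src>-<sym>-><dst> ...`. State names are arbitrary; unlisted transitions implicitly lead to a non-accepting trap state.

Run two small machines in parallel and take their product. One (7 states) tracks the input length, saturating at 6; the other (4 states) tracks partial matches of the forbidden pattern `aaa`. Each combined state is a pair, one component from each; accept when both components accept. After merging equivalent states the machine shrinks.
          a    b  
>* q0     q1   q2 
 * q1     q3   q4 
 * q2     q5   q4 
 * q3     q6   q7 
 * q4     q8   q7 
 * q5     q9   q7 
   q6     q6   q6 
 * q7    q10  q10 
 * q8    q11  q10 
 * q9     q6  q10 
 * q10   q12  q12 
 * q11    q6  q12 
 * q12    q6   q6 
(> = start, * = accepting)

start=q0 accept=q0,q1,q2,q3,q4,q5,q7,q8,q9,q10,q11,q12 q0-a->q1 q0-b->q2 q1-a->q3 q1-b->q4 q2-a->q5 q2-b->q4 q3-a->q6 q3-b->q7 q4-a->q8 q4-b->q7 q5-a->q9 q5-b->q7 q6-a->q6 q6-b->q6 q7-a->q10 q7-b->q10 q8-a->q11 q8-b->q10 q9-a->q6 q9-b->q10 q10-a->q12 q10-b->q12 q11-a->q6 q11-b->q12 q12-a->q6 q12-b->q6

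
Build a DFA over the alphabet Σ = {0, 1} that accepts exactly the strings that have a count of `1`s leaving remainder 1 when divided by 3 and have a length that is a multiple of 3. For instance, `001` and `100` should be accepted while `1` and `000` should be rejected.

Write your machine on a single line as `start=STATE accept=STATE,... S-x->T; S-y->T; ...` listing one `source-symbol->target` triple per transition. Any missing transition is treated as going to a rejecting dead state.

Handle the two conditions separately and then intersect. The first has 3 states tracking the count of `1`s modulo 3; the second has 3 states tracking the input length modulo 3. A product state is a pair (one from each), accepting exactly when both do.
9 states suffice.
        0   1  
>  q0   q1  q2 
   q1   q3  q4 
   q2   q4  q5 
   q3   q0  q6 
   q4   q6  q7 
   q5   q7  q0 
 * q6   q2  q8 
   q7   q8  q1 
   q8   q5  q3 
(> = start, * = accepting)

start=q0; accept=q6; q0-0->q1; q0-1->q2; q1-0->q3; q1-1->q4; q2-0->q4; q2-1->q5; q3-0->q0; q3-1->q6; q4-0->q6; q4-1->q7; q5-0->q7; q5-1->q0; q6-0->q2; q6-1->q8; q7-0->q8; q7-1->q1; q8-0->q5; q8-1->q3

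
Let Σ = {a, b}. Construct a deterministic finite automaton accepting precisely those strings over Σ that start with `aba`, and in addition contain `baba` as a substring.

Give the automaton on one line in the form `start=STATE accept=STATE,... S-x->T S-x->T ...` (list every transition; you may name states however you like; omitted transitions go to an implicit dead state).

Handle the two conditions separately and then intersect. One (5 states) tracks whether the input so far still matches the prefix `aba`; the other (5 states) tracks whether and how much of `baba` has been seen. Each combined state is a pair, one component from each; accept when both components accept.
A 13-state machine:
          a    b  
>  S0     S1   S2 
   S1     S3   S4 
   S2     S5   S2 
   S3     S3   S2 
   S4     S6   S2 
   S5     S3   S7 
   S6     S8   S9 
   S7    S10   S2 
   S8     S8  S11 
   S9    S12  S11 
   S10   S10  S10 
   S11    S6  S11 
 * S12   S12  S12 
(> = start, * = accepting)

start=S0 accept=S12 S0-a->S1 S0-b->S2 S1-a->S3 S1-b->S4 S2-a->S5 S2-b->S2 S3-a->S3 S3-b->S2 S4-a->S6 S4-b->S2 S5-a->S3 S5-b->S7 S6-a->S8 S6-b->S9 S7-a->S10 S7-b->S2 S8-a->S8 S8-b->S11 S9-a->S12 S9-b->S11 S10-a->S10 S10-b->S10 S11-a->S6 S11-b->S11 S12-a->S12 S12-b->S12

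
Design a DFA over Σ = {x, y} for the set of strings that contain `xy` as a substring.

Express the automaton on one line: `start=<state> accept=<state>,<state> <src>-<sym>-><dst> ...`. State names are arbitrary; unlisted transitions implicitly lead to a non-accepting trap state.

States s0..s1 record the length of the longest prefix of `xy` that matches the current input suffix. Reaching s2 means `xy` has been seen, and we stay there forever. Accept from s2.
3 states suffice.
        x   y  
>  s0   s1  s0 
   s1   s1  s2 
 * s2   s2  s2 
(> = start, * = accepting)

start=s0 accept=s2 s0-x->s1 s0-y->s0 s1-x->s1 s1-y->s2 s2-x->s2 s2-y->s2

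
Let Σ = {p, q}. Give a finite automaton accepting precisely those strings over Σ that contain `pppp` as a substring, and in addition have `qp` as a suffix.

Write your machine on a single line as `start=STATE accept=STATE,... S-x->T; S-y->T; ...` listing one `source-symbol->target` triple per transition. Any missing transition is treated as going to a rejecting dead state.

Build one automaton per condition and run them in lockstep. One (5 states) tracks whether and how much of `pppp` has been seen; the other (3 states) tracks how much of the suffix `qp` has currently been matched. Each combined state is a pair, one component from each; accept when both components accept. Minimizing collapses redundant product states.
       p  q 
>  A   B  A 
   B   C  A 
   C   D  A 
   D   E  A 
   E   E  F 
   F   G  F 
 * G   E  F 
(> = start, * = accepting)

start=A; accept=G; A-p->B; A-q->A; B-p->C; B-q->A; C-p->D; C-q->A; D-p->E; D-q->A; E-p->E; E-q->F; F-p->G; F-q->F; G-p->E; G-q->F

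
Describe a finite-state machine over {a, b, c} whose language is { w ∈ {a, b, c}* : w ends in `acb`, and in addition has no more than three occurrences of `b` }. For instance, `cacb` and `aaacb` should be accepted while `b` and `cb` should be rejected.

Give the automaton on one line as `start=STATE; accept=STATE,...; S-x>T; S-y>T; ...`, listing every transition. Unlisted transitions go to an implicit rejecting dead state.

start=S0; accept=S6,S10,S14; S0-a>S1; S0-b>S2; S0-c>S0; S1-a>S1; S1-b>S2; S1-c>S3; S2-a>S4; S2-b>S5; S2-c>S2; S3-a>S1; S3-b>S6; S3-c>S0; S4-a>S4; S4-b>S5; S4-c>S7; S5-a>S8; S5-b>S9; S5-c>S5; S6-a>S4; S6-b>S5; S6-c>S2; S7-a>S4; S7-b>S10; S7-c>S2; S8-a>S8; S8-b>S9; S8-c>S11; S9-a>S12; S9-b>S13; S9-c>S9; S10-a>S8; S10-b>S9; S10-c>S5; S11-a>S8; S11-b>S14; S11-c>S5; S12-a>S12; S12-b>S13; S12-c>S15; S13-a>S16; S13-b>S13; S13-c>S13; S14-a>S12; S14-b>S13; S14-c>S9; S15-a>S12; S15-b>S17; S15-c>S9; S16-a>S16; S16-b>S13; S16-c>S18; S17-a>S16; S17-b>S13; S17-c>S13; S18-a>S16; S18-b>S17; S18-c>S13

Run two small machines in parallel and take their product. One (4 states) tracks how much of the suffix `acb` has currently been matched; the other (5 states) tracks the count of `b`s, saturating at 4. Each combined state is a pair, one component from each; accept when both components accept.
          a    b    c  
>  S0     S1   S2   S0 
   S1     S1   S2   S3 
   S2     S4   S5   S2 
   S3     S1   S6   S0 
   S4     S4   S5   S7 
   S5     S8   S9   S5 
 * S6     S4   S5   S2 
   S7     S4  S10   S2 
   S8     S8   S9  S11 
   S9    S12  S13   S9 
 * S10    S8   S9   S5 
   S11    S8  S14   S5 
   S12   S12  S13  S15 
   S13   S16  S13  S13 
 * S14   S12  S13   S9 
   S15   S12  S17   S9 
   S16   S16  S13  S18 
   S17   S16  S13  S13 
   S18   S16  S17  S13 
(> = start, * = accepting)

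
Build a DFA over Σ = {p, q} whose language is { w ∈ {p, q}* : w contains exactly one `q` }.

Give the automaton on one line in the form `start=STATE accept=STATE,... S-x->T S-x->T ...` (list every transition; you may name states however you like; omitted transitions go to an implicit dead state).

Count `q`s, saturating at 2: state S0 means no `q` yet, S1 means one `q` seen, S2 means more than one. Each `q` increments (capped at S2); other symbols loop. Accept from {S1}.
A 3-state machine:
        p   q  
>  S0   S0  S1 
 * S1   S1  S2 
   S2   S2  S2 
(> = start, * = accepting)

start=S0 accept=S1 S0-p->S0 S0-q->S1 S1-p->S1 S1-q->S2 S2-p->S2 S2-q->S2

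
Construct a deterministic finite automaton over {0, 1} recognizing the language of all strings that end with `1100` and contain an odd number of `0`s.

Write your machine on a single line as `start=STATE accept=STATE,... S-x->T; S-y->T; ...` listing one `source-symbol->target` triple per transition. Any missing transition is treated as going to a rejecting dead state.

Run two small machines in parallel and take their product. The first has 5 states tracking how much of the suffix `1100` has currently been matched; the second has 2 states tracking the count of `0`s modulo 2. A product state is a pair (one from each), accepting exactly when both do. Equivalent product states are then merged.
6 states suffice.
       0  1 
>  A   B  A 
   B   A  C 
   C   A  D 
   D   E  D 
   E   F  A 
 * F   A  C 
(> = start, * = accepting)

start=A; accept=F; A-0->B; A-1->A; B-0->A; B-1->C; C-0->A; C-1->D; D-0->E; D-1->D; E-0->F; E-1->A; F-0->A; F-1->C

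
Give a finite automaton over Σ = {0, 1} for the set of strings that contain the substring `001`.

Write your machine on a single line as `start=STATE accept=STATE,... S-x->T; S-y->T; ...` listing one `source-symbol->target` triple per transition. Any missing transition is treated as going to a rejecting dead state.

Track how much of `001` has been matched so far: state A is no progress, D is the absorbing accept state reached once `001` has occurred. Intermediate states record partial matches; on a mismatch, fall back to the longest reusable overlap.
4 states suffice.
       0  1 
>  A   B  A 
   B   C  A 
   C   C  D 
 * D   D  D 
(> = start, * = accepting)

start=A; accept=D; A-0->B; A-1->A; B-0->C; B-1->A; C-0->C; C-1->D; D-0->D; D-1->D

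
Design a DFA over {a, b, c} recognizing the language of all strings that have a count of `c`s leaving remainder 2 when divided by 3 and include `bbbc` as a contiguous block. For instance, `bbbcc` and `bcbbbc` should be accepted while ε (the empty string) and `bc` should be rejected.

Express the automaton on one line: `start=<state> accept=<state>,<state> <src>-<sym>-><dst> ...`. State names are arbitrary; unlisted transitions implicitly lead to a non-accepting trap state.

Build one automaton per condition and run them in lockstep. One (3 states) tracks the count of `c`s modulo 3; the other (5 states) tracks whether and how much of `bbbc` has been seen. Each combined state is a pair, one component from each; accept when both components accept.
With 15 states:
          a    b    c  
>  q0     q0   q1   q2 
   q1     q0   q3   q2 
   q2     q2   q4   q5 
   q3     q0   q6   q2 
   q4     q2   q7   q5 
   q5     q5   q8   q0 
   q6     q0   q6   q9 
   q7     q2  q10   q5 
   q8     q5  q11   q0 
   q9     q9   q9  q12 
   q10    q2  q10  q12 
   q11    q5  q13   q0 
 * q12   q12  q12  q14 
   q13    q5  q13  q14 
   q14   q14  q14   q9 
(> = start, * = accepting)

start=q0 accept=q12 q0-a->q0 q0-b->q1 q0-c->q2 q1-a->q0 q1-b->q3 q1-c->q2 q2-a->q2 q2-b->q4 q2-c->q5 q3-a->q0 q3-b->q6 q3-c->q2 q4-a->q2 q4-b->q7 q4-c->q5 q5-a->q5 q5-b->q8 q5-c->q0 q6-a->q0 q6-b->q6 q6-c->q9 q7-a->q2 q7-b->q10 q7-c->q5 q8-a->q5 q8-b->q11 q8-c->q0 q9-a->q9 q9-b->q9 q9-c->q12 q10-a->q2 q10-b->q10 q10-c->q12 q11-a->q5 q11-b->q13 q11-c->q0 q12-a->q12 q12-b->q12 q12-c->q14 q13-a->q5 q13-b->q13 q13-c->q14 q14-a->q14 q14-b->q14 q14-c->q9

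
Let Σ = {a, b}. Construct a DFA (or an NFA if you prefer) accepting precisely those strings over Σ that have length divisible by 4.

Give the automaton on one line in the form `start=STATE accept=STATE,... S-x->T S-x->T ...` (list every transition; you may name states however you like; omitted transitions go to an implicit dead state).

Only the length mod 4 matters, so use a 4-cycle: from any state, every input symbol moves to the next state, wrapping s3 back to s0. Mark s0 accepting.
A 4-state machine:
        a   b  
>* s0   s1  s1 
   s1   s2  s2 
   s2   s3  s3 
   s3   s0  s0 
(> = start, * = accepting)

start=s0 accept=s0 s0-a->s1 s0-b->s1 s1-a->s2 s1-b->s2 s2-a->s3 s2-b->s3 s3-a->s0 s3-b->s0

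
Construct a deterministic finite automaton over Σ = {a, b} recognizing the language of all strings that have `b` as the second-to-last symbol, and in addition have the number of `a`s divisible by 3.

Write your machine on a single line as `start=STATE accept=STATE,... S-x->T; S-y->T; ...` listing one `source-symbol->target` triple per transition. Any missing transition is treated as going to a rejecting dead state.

Run two small machines in parallel and take their product. One (7 states) tracks the last 2 symbols read; the other (3 states) tracks the count of `a`s modulo 3. Each combined state is a pair, one component from each; accept when both components accept.
A 15-state machine:
          a    b  
>  s0     s1   s2 
   s1     s3   s4 
   s2     s5   s6 
   s3     s7   s8 
   s4     s9  s10 
   s5     s3   s4 
 * s6     s5   s6 
   s7    s11  s12 
   s8    s13  s14 
   s9     s7   s8 
   s10    s9  s10 
   s11    s3   s4 
   s12    s5   s6 
 * s13   s11  s12 
   s14   s13  s14 
(> = start, * = accepting)

start=s0; accept=s6,s13; s0-a->s1; s0-b->s2; s1-a->s3; s1-b->s4; s2-a->s5; s2-b->s6; s3-a->s7; s3-b->s8; s4-a->s9; s4-b->s10; s5-a->s3; s5-b->s4; s6-a->s5; s6-b->s6; s7-a->s11; s7-b->s12; s8-a->s13; s8-b->s14; s9-a->s7; s9-b->s8; s10-a->s9; s10-b->s10; s11-a->s3; s11-b->s4; s12-a->s5; s12-b->s6; s13-a->s11; s13-b->s12; s14-a->s13; s14-b->s14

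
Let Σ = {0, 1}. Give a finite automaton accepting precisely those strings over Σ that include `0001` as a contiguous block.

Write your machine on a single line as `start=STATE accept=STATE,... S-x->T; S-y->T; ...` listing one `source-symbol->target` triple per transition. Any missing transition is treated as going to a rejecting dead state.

start=A; accept=E; A-0->B; A-1->A; B-0->C; B-1->A; C-0->D; C-1->A; D-0->D; D-1->E; E-0->E; E-1->E

Track how much of `0001` has been matched so far: state A is no progress, E is the absorbing accept state reached once `0001` has occurred. Intermediate states record partial matches; on a mismatch, fall back to the longest reusable overlap.
       0  1 
>  A   B  A 
   B   C  A 
   C   D  A 
   D   D  E 
 * E   E  E 
(> = start, * = accepting)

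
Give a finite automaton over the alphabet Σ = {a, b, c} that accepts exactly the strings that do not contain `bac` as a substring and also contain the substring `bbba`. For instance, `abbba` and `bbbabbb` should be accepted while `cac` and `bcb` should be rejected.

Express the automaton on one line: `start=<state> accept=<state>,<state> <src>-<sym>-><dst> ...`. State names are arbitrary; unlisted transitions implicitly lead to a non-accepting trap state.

start=S0 accept=S6,S7,S8 S0-a->S0 S0-b->S1 S0-c->S0 S1-a->S2 S1-b->S3 S1-c->S0 S2-a->S0 S2-b->S1 S2-c->S4 S3-a->S2 S3-b->S5 S3-c->S0 S4-a->S4 S4-b->S4 S4-c->S4 S5-a->S6 S5-b->S5 S5-c->S0 S6-a->S7 S6-b->S8 S6-c->S4 S7-a->S7 S7-b->S8 S7-c->S7 S8-a->S6 S8-b->S8 S8-c->S7

Handle the two conditions separately and then intersect. One (4 states) tracks partial matches of the forbidden pattern `bac`; the other (5 states) tracks whether and how much of `bbba` has been seen. Each combined state is a pair, one component from each; accept when both components accept. Equivalent product states are then merged.
        a   b   c  
>  S0   S0  S1  S0 
   S1   S2  S3  S0 
   S2   S0  S1  S4 
   S3   S2  S5  S0 
   S4   S4  S4  S4 
   S5   S6  S5  S0 
 * S6   S7  S8  S4 
 * S7   S7  S8  S7 
 * S8   S6  S8  S7 
(> = start, * = accepting)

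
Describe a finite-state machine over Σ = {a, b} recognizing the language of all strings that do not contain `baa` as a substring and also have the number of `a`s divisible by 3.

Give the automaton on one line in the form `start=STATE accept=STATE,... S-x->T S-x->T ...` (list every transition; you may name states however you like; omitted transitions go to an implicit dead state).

Run two small machines in parallel and take their product. The first has 4 states tracking partial matches of the forbidden pattern `baa`; the second has 3 states tracking the count of `a`s modulo 3. A product state is a pair (one from each), accepting exactly when both do. Minimizing collapses redundant product states.
With 10 states:
        a   b  
>* s0   s1  s2 
   s1   s3  s4 
 * s2   s5  s2 
   s3   s0  s6 
   s4   s7  s4 
   s5   s8  s4 
   s6   s9  s6 
   s7   s8  s6 
   s8   s8  s8 
 * s9   s8  s2 
(> = start, * = accepting)

start=s0 accept=s0,s2,s9 s0-a->s1 s0-b->s2 s1-a->s3 s1-b->s4 s2-a->s5 s2-b->s2 s3-a->s0 s3-b->s6 s4-a->s7 s4-b->s4 s5-a->s8 s5-b->s4 s6-a->s9 s6-b->s6 s7-a->s8 s7-b->s6 s8-a->s8 s8-b->s8 s9-a->s8 s9-b->s2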